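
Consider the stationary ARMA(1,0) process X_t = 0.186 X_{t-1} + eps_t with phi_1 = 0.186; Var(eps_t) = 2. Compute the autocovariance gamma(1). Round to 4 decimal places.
\gamma(1) = 0.3853

Multiply the model equation by X_{t-k} and take expectations. With theta_0 = psi_0 = 1 and psi_j the MA(infinity) weights, this gives
  gamma(k) - sum_i phi_i gamma(k-i) = c_k,
  c_k = sigma^2 * sum_{j=k..q} theta_j psi_{j-k}   (c_k = 0 for k > q),
using gamma(-m) = gamma(m).
Pure AR (q = 0): c_0 = sigma^2 = 2, c_k = 0 for k >= 1.
Equations for k = 0 and k = 1 (AR order 1):
  gamma(0) = phi_1 gamma(1) + c_0
  gamma(1) = phi_1 gamma(0) + c_1
Substituting the second into the first: gamma(0) (1 - phi_1^2) = c_0 + phi_1 c_1, so
  gamma(0) = c_0 / (1 - phi_1^2) = 2 / (1 - (0.186)^2) = 2 / 0.965404 = 2.071672.
  gamma(1) = phi_1 gamma(0) = (0.186)(2.071672) = 0.385331.
Therefore gamma(1) = 0.3853 (to 4 decimal places).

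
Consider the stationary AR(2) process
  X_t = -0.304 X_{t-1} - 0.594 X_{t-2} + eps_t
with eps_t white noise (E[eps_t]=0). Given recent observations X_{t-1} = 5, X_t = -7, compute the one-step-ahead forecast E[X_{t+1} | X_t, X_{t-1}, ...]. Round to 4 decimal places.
E[X_{t+1} \mid \mathcal F_t] = -0.8420

For an AR(p) model X_t = c + sum_i phi_i X_{t-i} + eps_t, the
one-step-ahead conditional mean is
  E[X_{t+1} | X_t, ...] = c + sum_i phi_i X_{t+1-i}.
Substitute known values:
  E[X_{t+1} | ...] = (-0.304) * (-7) + (-0.594) * (5)
                   = -0.8420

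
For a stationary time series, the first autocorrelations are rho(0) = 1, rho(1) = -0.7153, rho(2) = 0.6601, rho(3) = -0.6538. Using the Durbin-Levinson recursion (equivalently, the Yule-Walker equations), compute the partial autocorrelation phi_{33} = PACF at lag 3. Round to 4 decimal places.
\phi_{33} = -0.2430

The PACF at lag k is phi_{kk}, the last component of the solution
to the Yule-Walker system G_k phi = r_k where
  (G_k)_{ij} = rho(|i - j|), (r_k)_i = rho(i), i,j = 1..k.
Equivalently, Durbin-Levinson gives phi_{kk} iteratively:
  phi_{11} = rho(1)
  phi_{kk} = [rho(k) - sum_{j=1..k-1} phi_{k-1,j} rho(k-j)]
            / [1 - sum_{j=1..k-1} phi_{k-1,j} rho(j)],
  phi_{k,j} = phi_{k-1,j} - phi_{kk} phi_{k-1,k-j},  j = 1..k-1.
Step k = 1:
  phi_11 = rho(1) = -0.7153.
Step k = 2:
  phi_22 = [rho(2) - phi_11 rho(1)] / [1 - phi_11 rho(1)] = [0.6601 - (-0.7153)(-0.7153)] / [1 - (-0.7153)(-0.7153)]
         = 0.14844591 / 0.48834591 = 0.303977.
  Update: phi_21 = phi_11 - phi_22 phi_11 = -0.7153 - (0.303977)(-0.7153) = -0.497865.
Step k = 3:
  phi_33 = [rho(3) - phi_21 rho(2) - phi_22 rho(1)] / [1 - phi_21 rho(1) - phi_22 rho(2)]
    numerator   = -0.6538 - (-0.497865)(0.6601) - (0.303977)(-0.7153) = -0.10772441
    denominator = 1 - (-0.497865)(-0.7153) - (0.303977)(0.6601) = 0.44322177
  phi_33 = -0.10772441 / 0.44322177 = -0.243.
Therefore phi_{33} = -0.2430.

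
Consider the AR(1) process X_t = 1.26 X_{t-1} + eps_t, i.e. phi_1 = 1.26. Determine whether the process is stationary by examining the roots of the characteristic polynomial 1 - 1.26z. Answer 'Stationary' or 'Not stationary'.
\text{Not stationary}

The AR(p) characteristic polynomial is P(z) = 1 - 1.26z.
Stationarity requires all roots to lie outside the unit circle, i.e. |z| > 1 for every root.
This is linear in z: 1 + (-1.26) z = 0  =>  z = -1/(-1.26) = 0.793651,  |z| = 0.793651.
Moduli of all roots: 0.7937.
All moduli strictly greater than 1? No.
Verdict: Not stationary.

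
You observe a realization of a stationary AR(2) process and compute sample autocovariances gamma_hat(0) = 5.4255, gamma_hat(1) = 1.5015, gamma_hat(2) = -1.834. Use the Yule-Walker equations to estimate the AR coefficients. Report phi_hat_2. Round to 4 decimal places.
\hat\phi_{2} = -0.4490

The Yule-Walker equations for an AR(p) process read, in matrix form,
  Gamma_p phi = r_p,   with   (Gamma_p)_{ij} = gamma(|i - j|),
                       (r_p)_i = gamma(i),   i,j = 1..p.
Substitute the sample gammas (Toeplitz matrix and right-hand side of size 2):
  Gamma_p = [[5.4255, 1.5015], [1.5015, 5.4255]]
  r_p     = [1.5015, -1.834]
Written out:
  5.4255 phi_1 + 1.5015 phi_2 = 1.5015
  1.5015 phi_1 + 5.4255 phi_2 = -1.834
Solve by Cramer's rule:
  det = gamma(0)^2 - gamma(1)^2 = (5.4255)^2 - (1.5015)^2 = 29.43605025 - 2.25450225 = 27.181548
  phi_hat_1 = [gamma(1) gamma(0) - gamma(1) gamma(2)] / det = [(1.5015)(5.4255) - (1.5015)(-1.834)] / 27.181548 = 10.90013925 / 27.181548 = 0.401
  phi_hat_2 = [gamma(0) gamma(2) - gamma(1)^2] / det = [(5.4255)(-1.834) - (1.5015)^2] / 27.181548 = -12.20486925 / 27.181548 = -0.449
So phi_hat = [0.4010, -0.4490].
Therefore phi_hat_2 = -0.4490.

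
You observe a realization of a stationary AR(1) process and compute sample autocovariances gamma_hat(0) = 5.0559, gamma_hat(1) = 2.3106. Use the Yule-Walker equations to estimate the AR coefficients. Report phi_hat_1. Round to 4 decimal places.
\hat\phi_{1} = 0.4570

The Yule-Walker equations for an AR(p) process read, in matrix form,
  Gamma_p phi = r_p,   with   (Gamma_p)_{ij} = gamma(|i - j|),
                       (r_p)_i = gamma(i),   i,j = 1..p.
Substitute the sample gammas (Toeplitz matrix and right-hand side of size 1):
  Gamma_p = [[5.0559]]
  r_p     = [2.3106]
With p = 1 this is the single equation gamma(0) phi_1 = gamma(1):
  phi_hat_1 = gamma(1) / gamma(0) = 2.3106 / 5.0559 = 0.4570.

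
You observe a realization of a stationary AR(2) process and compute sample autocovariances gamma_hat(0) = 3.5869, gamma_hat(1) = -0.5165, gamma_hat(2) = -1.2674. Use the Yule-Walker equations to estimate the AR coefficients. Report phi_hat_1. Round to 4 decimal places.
\hat\phi_{1} = -0.1990

The Yule-Walker equations for an AR(p) process read, in matrix form,
  Gamma_p phi = r_p,   with   (Gamma_p)_{ij} = gamma(|i - j|),
                       (r_p)_i = gamma(i),   i,j = 1..p.
Substitute the sample gammas (Toeplitz matrix and right-hand side of size 2):
  Gamma_p = [[3.5869, -0.5165], [-0.5165, 3.5869]]
  r_p     = [-0.5165, -1.2674]
Written out:
  3.5869 phi_1 - 0.5165 phi_2 = -0.5165
  -0.5165 phi_1 + 3.5869 phi_2 = -1.2674
Solve by Cramer's rule:
  det = gamma(0)^2 - gamma(1)^2 = (3.5869)^2 - (-0.5165)^2 = 12.86585161 - 0.26677225 = 12.59907936
  phi_hat_1 = [gamma(1) gamma(0) - gamma(1) gamma(2)] / det = [(-0.5165)(3.5869) - (-0.5165)(-1.2674)] / 12.59907936 = -2.50724595 / 12.59907936 = -0.199
  phi_hat_2 = [gamma(0) gamma(2) - gamma(1)^2] / det = [(3.5869)(-1.2674) - (-0.5165)^2] / 12.59907936 = -4.81280931 / 12.59907936 = -0.382
So phi_hat = [-0.1990, -0.3820].
Therefore phi_hat_1 = -0.1990.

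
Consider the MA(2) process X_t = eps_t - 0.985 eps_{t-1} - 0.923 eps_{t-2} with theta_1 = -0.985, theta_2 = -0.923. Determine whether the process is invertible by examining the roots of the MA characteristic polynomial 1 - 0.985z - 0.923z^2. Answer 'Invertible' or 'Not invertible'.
\text{Not invertible}

The MA(q) characteristic polynomial is P(z) = 1 - 0.985z - 0.923z^2.
Invertibility requires all roots to lie outside the unit circle, i.e. |z| > 1 for every root.
Set 1 + (-0.985) z + (-0.923) z^2 = 0, i.e. a z^2 + b z + c = 0 with a = -0.923, b = -0.985, c = 1.
Discriminant D = b^2 - 4ac = (-0.985)^2 - 4*(-0.923)*1 = 0.970225 - (-3.692) = 4.662225.
D >= 0, so the roots are real: z = (-b +/- sqrt(D)) / (2a) = (0.985 +/- 2.159219) / (-1.846).
  z_1 = (0.985 + 2.159219) / (-1.846) = -1.7033,   |z_1| = 1.7033.
  z_2 = (0.985 - 2.159219) / (-1.846) = 0.6361,   |z_2| = 0.6361.
Moduli of all roots: 1.7033, 0.6361.
All moduli strictly greater than 1? No.
Verdict: Not invertible.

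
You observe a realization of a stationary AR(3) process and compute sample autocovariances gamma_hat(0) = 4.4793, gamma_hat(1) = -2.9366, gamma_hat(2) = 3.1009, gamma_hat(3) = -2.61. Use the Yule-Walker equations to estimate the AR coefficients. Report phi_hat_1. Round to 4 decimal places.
\hat\phi_{1} = -0.3170

The Yule-Walker equations for an AR(p) process read, in matrix form,
  Gamma_p phi = r_p,   with   (Gamma_p)_{ij} = gamma(|i - j|),
                       (r_p)_i = gamma(i),   i,j = 1..p.
Substitute the sample gammas (Toeplitz matrix and right-hand side of size 3):
  Gamma_p = [[4.4793, -2.9366, 3.1009], [-2.9366, 4.4793, -2.9366], [3.1009, -2.9366, 4.4793]]
  r_p     = [-2.9366, 3.1009, -2.61]
Written out (R1..R3):
  (R1) 4.4793 phi_1 - 2.9366 phi_2 + 3.1009 phi_3 = -2.9366
  (R2) -2.9366 phi_1 + 4.4793 phi_2 - 2.9366 phi_3 = 3.1009
  (R3) 3.1009 phi_1 - 2.9366 phi_2 + 4.4793 phi_3 = -2.61
Gaussian elimination:
  R2 <- R2 - (-2.9366/4.4793) R1 = R2 - (-0.655594) R1:  2.554084 phi_2 - 0.90367 phi_3 = 1.175684
  R3 <- R3 - (3.1009/4.4793) R1 = R3 - (0.692273) R1:  -0.90367 phi_2 + 2.33263 phi_3 = -0.57707
  R3 <- R3 - (-0.90367/2.554084) R2 = R3 - (-0.353814) R2:  2.012899 phi_3 = -0.161097
Back-substitution:
  phi_hat_3 = -0.161097 / 2.012899 = -0.080032
  phi_hat_2 = (1.175684 - (-0.90367)(-0.080032)) / 2.554084 = 0.431999
  phi_hat_1 = (-2.9366 - (-2.9366)(0.431999) - (3.1009)(-0.080032)) / 4.4793 = -0.316974
So phi_hat = [-0.3170, 0.4320, -0.0800].
Therefore phi_hat_1 = -0.3170.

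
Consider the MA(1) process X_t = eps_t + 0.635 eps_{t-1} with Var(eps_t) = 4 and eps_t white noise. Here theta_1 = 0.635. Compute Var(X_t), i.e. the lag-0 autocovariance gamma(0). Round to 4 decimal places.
\gamma(0) = 5.6129

For an MA(q) process X_t = eps_t + sum_i theta_i eps_{t-i} with
Var(eps_t) = sigma^2, the variance is
  gamma(0) = sigma^2 * (1 + sum_i theta_i^2).
  sum_i theta_i^2 = (0.635)^2 = 0.403225.
  gamma(0) = 4 * (1 + 0.403225) = 4 * 1.403225 = 5.6129.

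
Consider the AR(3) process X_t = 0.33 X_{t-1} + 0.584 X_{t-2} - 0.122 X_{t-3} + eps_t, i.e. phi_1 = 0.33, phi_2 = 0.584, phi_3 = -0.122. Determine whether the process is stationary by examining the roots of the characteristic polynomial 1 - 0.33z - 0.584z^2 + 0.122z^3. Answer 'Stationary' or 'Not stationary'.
\text{Stationary}

The AR(p) characteristic polynomial is P(z) = 1 - 0.33z - 0.584z^2 + 0.122z^3.
Stationarity requires all roots to lie outside the unit circle, i.e. |z| > 1 for every root.
Degree 3: look for a simple real root z0 first, then factor out (1 - z/z0) and solve the remaining quadratic.
Testing z0 = 5: P(5) = 1 + (-0.33)(5) + (-0.584)(5)^2 + (0.122)(5)^3
  = 1 + (-1.65) + (-14.6) + (15.25) = 0.  So z_0 = 5 is a root, |z_0| = 5.
Divide out the factor (1 - 0.2 z) = (1 - z/z0) (since 1/z0 = 0.2):
  P(z) = (1 - 0.2 z)(1 + (-0.13) z + (-0.61) z^2)
  [check: z-coef -0.13 - (0.2) = -0.33; z^2-coef -0.61 - (0.2)(-0.13) = -0.584; z^3-coef -(0.2)(-0.61) = 0.122.]
Remaining roots from the quadratic factor 1 + (-0.13) z + (-0.61) z^2:
  Set 1 + (-0.13) z + (-0.61) z^2 = 0, i.e. a z^2 + b z + c = 0 with a = -0.61, b = -0.13, c = 1.
  Discriminant D = b^2 - 4ac = (-0.13)^2 - 4*(-0.61)*1 = 0.0169 - (-2.44) = 2.4569.
  D >= 0, so the roots are real: z = (-b +/- sqrt(D)) / (2a) = (0.13 +/- 1.56745) / (-1.22).
    z_1 = (0.13 + 1.56745) / (-1.22) = -1.3914,   |z_1| = 1.3914.
    z_2 = (0.13 - 1.56745) / (-1.22) = 1.1782,   |z_2| = 1.1782.
Moduli of all roots: 5.0000, 1.3914, 1.1782.
All moduli strictly greater than 1? Yes.
Verdict: Stationary.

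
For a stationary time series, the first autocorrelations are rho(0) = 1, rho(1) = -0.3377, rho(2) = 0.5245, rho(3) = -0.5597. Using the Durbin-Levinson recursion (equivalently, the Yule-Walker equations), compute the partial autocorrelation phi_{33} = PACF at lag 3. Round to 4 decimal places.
\phi_{33} = -0.4429

The PACF at lag k is phi_{kk}, the last component of the solution
to the Yule-Walker system G_k phi = r_k where
  (G_k)_{ij} = rho(|i - j|), (r_k)_i = rho(i), i,j = 1..k.
Equivalently, Durbin-Levinson gives phi_{kk} iteratively:
  phi_{11} = rho(1)
  phi_{kk} = [rho(k) - sum_{j=1..k-1} phi_{k-1,j} rho(k-j)]
            / [1 - sum_{j=1..k-1} phi_{k-1,j} rho(j)],
  phi_{k,j} = phi_{k-1,j} - phi_{kk} phi_{k-1,k-j},  j = 1..k-1.
Step k = 1:
  phi_11 = rho(1) = -0.3377.
Step k = 2:
  phi_22 = [rho(2) - phi_11 rho(1)] / [1 - phi_11 rho(1)] = [0.5245 - (-0.3377)(-0.3377)] / [1 - (-0.3377)(-0.3377)]
         = 0.41045871 / 0.88595871 = 0.463293.
  Update: phi_21 = phi_11 - phi_22 phi_11 = -0.3377 - (0.463293)(-0.3377) = -0.181246.
Step k = 3:
  phi_33 = [rho(3) - phi_21 rho(2) - phi_22 rho(1)] / [1 - phi_21 rho(1) - phi_22 rho(2)]
    numerator   = -0.5597 - (-0.181246)(0.5245) - (0.463293)(-0.3377) = -0.30818241
    denominator = 1 - (-0.181246)(-0.3377) - (0.463293)(0.5245) = 0.69579595
  phi_33 = -0.30818241 / 0.69579595 = -0.4429.
Therefore phi_{33} = -0.4429.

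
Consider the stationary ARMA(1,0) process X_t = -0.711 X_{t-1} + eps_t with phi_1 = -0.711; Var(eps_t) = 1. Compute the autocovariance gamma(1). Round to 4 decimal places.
\gamma(1) = -1.4379

Multiply the model equation by X_{t-k} and take expectations. With theta_0 = psi_0 = 1 and psi_j the MA(infinity) weights, this gives
  gamma(k) - sum_i phi_i gamma(k-i) = c_k,
  c_k = sigma^2 * sum_{j=k..q} theta_j psi_{j-k}   (c_k = 0 for k > q),
using gamma(-m) = gamma(m).
Pure AR (q = 0): c_0 = sigma^2 = 1, c_k = 0 for k >= 1.
Equations for k = 0 and k = 1 (AR order 1):
  gamma(0) = phi_1 gamma(1) + c_0
  gamma(1) = phi_1 gamma(0) + c_1
Substituting the second into the first: gamma(0) (1 - phi_1^2) = c_0 + phi_1 c_1, so
  gamma(0) = c_0 / (1 - phi_1^2) = 1 / (1 - (-0.711)^2) = 1 / 0.494479 = 2.022331.
  gamma(1) = phi_1 gamma(0) = (-0.711)(2.022331) = -1.437877.
Therefore gamma(1) = -1.4379 (to 4 decimal places).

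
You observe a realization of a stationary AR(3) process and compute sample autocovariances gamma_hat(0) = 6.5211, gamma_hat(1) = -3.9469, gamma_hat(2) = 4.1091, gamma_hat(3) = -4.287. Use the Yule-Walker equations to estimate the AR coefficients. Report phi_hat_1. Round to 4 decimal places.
\hat\phi_{1} = -0.2080

The Yule-Walker equations for an AR(p) process read, in matrix form,
  Gamma_p phi = r_p,   with   (Gamma_p)_{ij} = gamma(|i - j|),
                       (r_p)_i = gamma(i),   i,j = 1..p.
Substitute the sample gammas (Toeplitz matrix and right-hand side of size 3):
  Gamma_p = [[6.5211, -3.9469, 4.1091], [-3.9469, 6.5211, -3.9469], [4.1091, -3.9469, 6.5211]]
  r_p     = [-3.9469, 4.1091, -4.287]
Written out (R1..R3):
  (R1) 6.5211 phi_1 - 3.9469 phi_2 + 4.1091 phi_3 = -3.9469
  (R2) -3.9469 phi_1 + 6.5211 phi_2 - 3.9469 phi_3 = 4.1091
  (R3) 4.1091 phi_1 - 3.9469 phi_2 + 6.5211 phi_3 = -4.287
Gaussian elimination:
  R2 <- R2 - (-3.9469/6.5211) R1 = R2 - (-0.605251) R1:  4.132236 phi_2 - 1.459865 phi_3 = 1.720236
  R3 <- R3 - (4.1091/6.5211) R1 = R3 - (0.630124) R1:  -1.459865 phi_2 + 3.931858 phi_3 = -1.799965
  R3 <- R3 - (-1.459865/4.132236) R2 = R3 - (-0.353287) R2:  3.416108 phi_3 = -1.192228
Back-substitution:
  phi_hat_3 = -1.192228 / 3.416108 = -0.349002
  phi_hat_2 = (1.720236 - (-1.459865)(-0.349002)) / 4.132236 = 0.292999
  phi_hat_1 = (-3.9469 - (-3.9469)(0.292999) - (4.1091)(-0.349002)) / 6.5211 = -0.207999
So phi_hat = [-0.2080, 0.2930, -0.3490].
Therefore phi_hat_1 = -0.2080.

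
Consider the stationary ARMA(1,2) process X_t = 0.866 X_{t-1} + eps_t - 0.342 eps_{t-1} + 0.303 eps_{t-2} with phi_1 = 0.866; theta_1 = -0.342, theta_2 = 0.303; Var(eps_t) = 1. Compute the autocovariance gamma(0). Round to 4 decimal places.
\gamma(0) = 3.5651

Multiply the model equation by X_{t-k} and take expectations. With theta_0 = psi_0 = 1 and psi_j the MA(infinity) weights, this gives
  gamma(k) - sum_i phi_i gamma(k-i) = c_k,
  c_k = sigma^2 * sum_{j=k..q} theta_j psi_{j-k}   (c_k = 0 for k > q),
using gamma(-m) = gamma(m).
psi-weights needed (psi_j = theta_j + sum_i phi_i psi_{j-i}):
  psi_1 = theta_1 + phi_1 = -0.342 + (0.866) = 0.524
  psi_2 = theta_2 + phi_1 psi_1 = 0.303 + (0.866)(0.524) = 0.756784
Right-hand sides:
  c_0 = sigma^2 (1 + theta_1 psi_1 + theta_2 psi_2) = 1 * (1 + (-0.342)(0.524) + (0.303)(0.756784)) = 1 * 1.050098 = 1.050098
  c_1 = sigma^2 (theta_1 + theta_2 psi_1) = 1 * (-0.342 + (0.303)(0.524)) = -0.183228
  c_2 = sigma^2 theta_2 = 1 * (0.303) = 0.303
Equations for k = 0 and k = 1 (AR order 1):
  gamma(0) = phi_1 gamma(1) + c_0
  gamma(1) = phi_1 gamma(0) + c_1
Substituting the second into the first: gamma(0) (1 - phi_1^2) = c_0 + phi_1 c_1, so
  gamma(0) = (c_0 + phi_1 c_1) / (1 - phi_1^2) = (1.050098 + (0.866)(-0.183228)) / (1 - (0.866)^2) = 0.891422 / 0.250044 = 3.565061.
Therefore gamma(0) = 3.5651 (to 4 decimal places).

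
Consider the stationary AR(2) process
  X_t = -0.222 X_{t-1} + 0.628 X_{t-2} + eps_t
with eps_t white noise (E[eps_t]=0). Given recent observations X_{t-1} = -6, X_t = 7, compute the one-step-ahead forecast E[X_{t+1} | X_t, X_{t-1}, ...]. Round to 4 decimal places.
E[X_{t+1} \mid \mathcal F_t] = -5.3220

For an AR(p) model X_t = c + sum_i phi_i X_{t-i} + eps_t, the
one-step-ahead conditional mean is
  E[X_{t+1} | X_t, ...] = c + sum_i phi_i X_{t+1-i}.
Substitute known values:
  E[X_{t+1} | ...] = (-0.222) * (7) + (0.628) * (-6)
                   = -5.3220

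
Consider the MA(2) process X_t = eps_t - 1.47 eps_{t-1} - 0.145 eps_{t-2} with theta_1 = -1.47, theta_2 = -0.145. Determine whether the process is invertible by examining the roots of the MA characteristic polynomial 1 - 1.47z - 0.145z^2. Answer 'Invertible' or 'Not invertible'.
\text{Not invertible}

The MA(q) characteristic polynomial is P(z) = 1 - 1.47z - 0.145z^2.
Invertibility requires all roots to lie outside the unit circle, i.e. |z| > 1 for every root.
Set 1 + (-1.47) z + (-0.145) z^2 = 0, i.e. a z^2 + b z + c = 0 with a = -0.145, b = -1.47, c = 1.
Discriminant D = b^2 - 4ac = (-1.47)^2 - 4*(-0.145)*1 = 2.1609 - (-0.58) = 2.7409.
D >= 0, so the roots are real: z = (-b +/- sqrt(D)) / (2a) = (1.47 +/- 1.655566) / (-0.29).
  z_1 = (1.47 + 1.655566) / (-0.29) = -10.7778,   |z_1| = 10.7778.
  z_2 = (1.47 - 1.655566) / (-0.29) = 0.6399,   |z_2| = 0.6399.
Moduli of all roots: 10.7778, 0.6399.
All moduli strictly greater than 1? No.
Verdict: Not invertible.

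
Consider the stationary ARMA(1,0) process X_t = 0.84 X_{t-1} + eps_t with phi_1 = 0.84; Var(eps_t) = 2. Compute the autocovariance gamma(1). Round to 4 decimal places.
\gamma(1) = 5.7065

Multiply the model equation by X_{t-k} and take expectations. With theta_0 = psi_0 = 1 and psi_j the MA(infinity) weights, this gives
  gamma(k) - sum_i phi_i gamma(k-i) = c_k,
  c_k = sigma^2 * sum_{j=k..q} theta_j psi_{j-k}   (c_k = 0 for k > q),
using gamma(-m) = gamma(m).
Pure AR (q = 0): c_0 = sigma^2 = 2, c_k = 0 for k >= 1.
Equations for k = 0 and k = 1 (AR order 1):
  gamma(0) = phi_1 gamma(1) + c_0
  gamma(1) = phi_1 gamma(0) + c_1
Substituting the second into the first: gamma(0) (1 - phi_1^2) = c_0 + phi_1 c_1, so
  gamma(0) = c_0 / (1 - phi_1^2) = 2 / (1 - (0.84)^2) = 2 / 0.2944 = 6.793478.
  gamma(1) = phi_1 gamma(0) = (0.84)(6.793478) = 5.706522.
Therefore gamma(1) = 5.7065 (to 4 decimal places).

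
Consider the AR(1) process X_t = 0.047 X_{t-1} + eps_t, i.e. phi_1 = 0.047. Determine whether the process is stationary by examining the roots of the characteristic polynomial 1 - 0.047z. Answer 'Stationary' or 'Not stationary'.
\text{Stationary}

The AR(p) characteristic polynomial is P(z) = 1 - 0.047z.
Stationarity requires all roots to lie outside the unit circle, i.e. |z| > 1 for every root.
This is linear in z: 1 + (-0.047) z = 0  =>  z = -1/(-0.047) = 21.276596,  |z| = 21.276596.
Moduli of all roots: 21.2766.
All moduli strictly greater than 1? Yes.
Verdict: Stationary.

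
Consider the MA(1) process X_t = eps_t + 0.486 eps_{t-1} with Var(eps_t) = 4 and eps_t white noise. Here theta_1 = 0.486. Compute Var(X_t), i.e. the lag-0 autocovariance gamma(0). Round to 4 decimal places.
\gamma(0) = 4.9448

For an MA(q) process X_t = eps_t + sum_i theta_i eps_{t-i} with
Var(eps_t) = sigma^2, the variance is
  gamma(0) = sigma^2 * (1 + sum_i theta_i^2).
  sum_i theta_i^2 = (0.486)^2 = 0.236196.
  gamma(0) = 4 * (1 + 0.236196) = 4 * 1.236196 = 4.944784, which rounds to 4.9448.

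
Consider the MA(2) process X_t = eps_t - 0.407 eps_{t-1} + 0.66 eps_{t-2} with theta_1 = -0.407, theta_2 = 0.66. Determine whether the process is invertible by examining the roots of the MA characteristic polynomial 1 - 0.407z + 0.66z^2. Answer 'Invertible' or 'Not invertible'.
\text{Invertible}

The MA(q) characteristic polynomial is P(z) = 1 - 0.407z + 0.66z^2.
Invertibility requires all roots to lie outside the unit circle, i.e. |z| > 1 for every root.
Set 1 + (-0.407) z + (0.66) z^2 = 0, i.e. a z^2 + b z + c = 0 with a = 0.66, b = -0.407, c = 1.
Discriminant D = b^2 - 4ac = (-0.407)^2 - 4*(0.66)*1 = 0.165649 - (2.64) = -2.474351.
D < 0, so the roots are the complex-conjugate pair z = (-b +/- i sqrt(-D)) / (2a) = 0.3083 +/- 1.1917i.
For a conjugate pair |z|^2 = z * conj(z) = (product of roots) = c/a = 1/(0.66) = 1.515152, so |z| = sqrt(1.515152) = 1.2309 for both roots.
Moduli of all roots: 1.2309, 1.2309.
All moduli strictly greater than 1? Yes.
Verdict: Invertible.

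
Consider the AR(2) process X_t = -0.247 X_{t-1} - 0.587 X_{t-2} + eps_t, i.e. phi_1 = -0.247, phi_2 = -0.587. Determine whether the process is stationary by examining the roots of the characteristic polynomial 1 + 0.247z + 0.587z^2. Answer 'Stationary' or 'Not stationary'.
\text{Stationary}

The AR(p) characteristic polynomial is P(z) = 1 + 0.247z + 0.587z^2.
Stationarity requires all roots to lie outside the unit circle, i.e. |z| > 1 for every root.
Set 1 + (0.247) z + (0.587) z^2 = 0, i.e. a z^2 + b z + c = 0 with a = 0.587, b = 0.247, c = 1.
Discriminant D = b^2 - 4ac = (0.247)^2 - 4*(0.587)*1 = 0.061009 - (2.348) = -2.286991.
D < 0, so the roots are the complex-conjugate pair z = (-b +/- i sqrt(-D)) / (2a) = -0.2104 +/- 1.2881i.
For a conjugate pair |z|^2 = z * conj(z) = (product of roots) = c/a = 1/(0.587) = 1.703578, so |z| = sqrt(1.703578) = 1.3052 for both roots.
Moduli of all roots: 1.3052, 1.3052.
All moduli strictly greater than 1? Yes.
Verdict: Stationary.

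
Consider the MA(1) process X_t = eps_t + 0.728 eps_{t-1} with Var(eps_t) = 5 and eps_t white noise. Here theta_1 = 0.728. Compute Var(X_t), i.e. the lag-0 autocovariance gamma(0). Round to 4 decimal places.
\gamma(0) = 7.6499

For an MA(q) process X_t = eps_t + sum_i theta_i eps_{t-i} with
Var(eps_t) = sigma^2, the variance is
  gamma(0) = sigma^2 * (1 + sum_i theta_i^2).
  sum_i theta_i^2 = (0.728)^2 = 0.529984.
  gamma(0) = 5 * (1 + 0.529984) = 5 * 1.529984 = 7.64992, which rounds to 7.6499.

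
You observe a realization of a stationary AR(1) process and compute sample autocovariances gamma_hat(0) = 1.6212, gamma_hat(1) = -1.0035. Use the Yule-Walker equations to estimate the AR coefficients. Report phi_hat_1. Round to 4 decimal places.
\hat\phi_{1} = -0.6190

The Yule-Walker equations for an AR(p) process read, in matrix form,
  Gamma_p phi = r_p,   with   (Gamma_p)_{ij} = gamma(|i - j|),
                       (r_p)_i = gamma(i),   i,j = 1..p.
Substitute the sample gammas (Toeplitz matrix and right-hand side of size 1):
  Gamma_p = [[1.6212]]
  r_p     = [-1.0035]
With p = 1 this is the single equation gamma(0) phi_1 = gamma(1):
  phi_hat_1 = gamma(1) / gamma(0) = -1.0035 / 1.6212 = -0.6190.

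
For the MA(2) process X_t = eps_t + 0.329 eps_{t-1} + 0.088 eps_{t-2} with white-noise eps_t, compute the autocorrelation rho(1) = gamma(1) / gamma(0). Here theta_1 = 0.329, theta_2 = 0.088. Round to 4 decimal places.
\rho(1) = 0.3207

For an MA(q) process with theta_0 = 1, the autocovariance is
  gamma(k) = sigma^2 * sum_{i=0..q-k} theta_i * theta_{i+k},
and rho(k) = gamma(k) / gamma(0). Sigma^2 cancels.
  numerator   = (1)*(0.329) + (0.329)*(0.088) = 0.357952.
  denominator = (1)^2 + (0.329)^2 + (0.088)^2 = 1.115985.
  rho(1) = 0.357952 / 1.115985 = 0.3207.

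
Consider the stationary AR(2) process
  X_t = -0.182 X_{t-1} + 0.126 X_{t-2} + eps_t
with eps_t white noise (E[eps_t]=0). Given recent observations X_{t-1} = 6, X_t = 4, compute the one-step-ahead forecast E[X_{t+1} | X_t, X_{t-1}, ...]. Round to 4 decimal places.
E[X_{t+1} \mid \mathcal F_t] = 0.0280

For an AR(p) model X_t = c + sum_i phi_i X_{t-i} + eps_t, the
one-step-ahead conditional mean is
  E[X_{t+1} | X_t, ...] = c + sum_i phi_i X_{t+1-i}.
Substitute known values:
  E[X_{t+1} | ...] = (-0.182) * (4) + (0.126) * (6)
                   = 0.0280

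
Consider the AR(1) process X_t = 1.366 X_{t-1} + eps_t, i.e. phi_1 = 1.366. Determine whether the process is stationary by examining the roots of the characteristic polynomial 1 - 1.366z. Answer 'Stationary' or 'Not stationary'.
\text{Not stationary}

The AR(p) characteristic polynomial is P(z) = 1 - 1.366z.
Stationarity requires all roots to lie outside the unit circle, i.e. |z| > 1 for every root.
This is linear in z: 1 + (-1.366) z = 0  =>  z = -1/(-1.366) = 0.732064,  |z| = 0.732064.
Moduli of all roots: 0.7321.
All moduli strictly greater than 1? No.
Verdict: Not stationary.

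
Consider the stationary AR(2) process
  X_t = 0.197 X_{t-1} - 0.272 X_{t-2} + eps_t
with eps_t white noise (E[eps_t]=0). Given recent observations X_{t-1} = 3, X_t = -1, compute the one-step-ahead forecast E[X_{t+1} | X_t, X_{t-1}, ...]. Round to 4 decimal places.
E[X_{t+1} \mid \mathcal F_t] = -1.0130

For an AR(p) model X_t = c + sum_i phi_i X_{t-i} + eps_t, the
one-step-ahead conditional mean is
  E[X_{t+1} | X_t, ...] = c + sum_i phi_i X_{t+1-i}.
Substitute known values:
  E[X_{t+1} | ...] = (0.197) * (-1) + (-0.272) * (3)
                   = -1.0130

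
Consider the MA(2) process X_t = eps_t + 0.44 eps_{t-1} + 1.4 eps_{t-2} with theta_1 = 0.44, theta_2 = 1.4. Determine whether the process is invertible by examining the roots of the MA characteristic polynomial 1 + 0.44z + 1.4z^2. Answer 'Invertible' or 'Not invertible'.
\text{Not invertible}

The MA(q) characteristic polynomial is P(z) = 1 + 0.44z + 1.4z^2.
Invertibility requires all roots to lie outside the unit circle, i.e. |z| > 1 for every root.
Set 1 + (0.44) z + (1.4) z^2 = 0, i.e. a z^2 + b z + c = 0 with a = 1.4, b = 0.44, c = 1.
Discriminant D = b^2 - 4ac = (0.44)^2 - 4*(1.4)*1 = 0.1936 - (5.6) = -5.4064.
D < 0, so the roots are the complex-conjugate pair z = (-b +/- i sqrt(-D)) / (2a) = -0.1571 +/- 0.8304i.
For a conjugate pair |z|^2 = z * conj(z) = (product of roots) = c/a = 1/(1.4) = 0.714286, so |z| = sqrt(0.714286) = 0.8452 for both roots.
Moduli of all roots: 0.8452, 0.8452.
All moduli strictly greater than 1? No.
Verdict: Not invertible.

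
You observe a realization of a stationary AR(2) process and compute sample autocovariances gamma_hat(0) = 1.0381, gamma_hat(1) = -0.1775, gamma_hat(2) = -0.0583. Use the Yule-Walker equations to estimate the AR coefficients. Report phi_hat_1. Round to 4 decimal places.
\hat\phi_{1} = -0.1860

The Yule-Walker equations for an AR(p) process read, in matrix form,
  Gamma_p phi = r_p,   with   (Gamma_p)_{ij} = gamma(|i - j|),
                       (r_p)_i = gamma(i),   i,j = 1..p.
Substitute the sample gammas (Toeplitz matrix and right-hand side of size 2):
  Gamma_p = [[1.0381, -0.1775], [-0.1775, 1.0381]]
  r_p     = [-0.1775, -0.0583]
Written out:
  1.0381 phi_1 - 0.1775 phi_2 = -0.1775
  -0.1775 phi_1 + 1.0381 phi_2 = -0.0583
Solve by Cramer's rule:
  det = gamma(0)^2 - gamma(1)^2 = (1.0381)^2 - (-0.1775)^2 = 1.07765161 - 0.03150625 = 1.04614536
  phi_hat_1 = [gamma(1) gamma(0) - gamma(1) gamma(2)] / det = [(-0.1775)(1.0381) - (-0.1775)(-0.0583)] / 1.04614536 = -0.194611 / 1.04614536 = -0.186
  phi_hat_2 = [gamma(0) gamma(2) - gamma(1)^2] / det = [(1.0381)(-0.0583) - (-0.1775)^2] / 1.04614536 = -0.09202748 / 1.04614536 = -0.088
So phi_hat = [-0.1860, -0.0880].
Therefore phi_hat_1 = -0.1860.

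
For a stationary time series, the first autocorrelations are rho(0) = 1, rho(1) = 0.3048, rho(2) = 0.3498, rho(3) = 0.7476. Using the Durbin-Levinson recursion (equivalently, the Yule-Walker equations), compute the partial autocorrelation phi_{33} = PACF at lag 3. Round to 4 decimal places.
\phi_{33} = 0.7010

The PACF at lag k is phi_{kk}, the last component of the solution
to the Yule-Walker system G_k phi = r_k where
  (G_k)_{ij} = rho(|i - j|), (r_k)_i = rho(i), i,j = 1..k.
Equivalently, Durbin-Levinson gives phi_{kk} iteratively:
  phi_{11} = rho(1)
  phi_{kk} = [rho(k) - sum_{j=1..k-1} phi_{k-1,j} rho(k-j)]
            / [1 - sum_{j=1..k-1} phi_{k-1,j} rho(j)],
  phi_{k,j} = phi_{k-1,j} - phi_{kk} phi_{k-1,k-j},  j = 1..k-1.
Step k = 1:
  phi_11 = rho(1) = 0.3048.
Step k = 2:
  phi_22 = [rho(2) - phi_11 rho(1)] / [1 - phi_11 rho(1)] = [0.3498 - (0.3048)(0.3048)] / [1 - (0.3048)(0.3048)]
         = 0.25689696 / 0.90709696 = 0.283208.
  Update: phi_21 = phi_11 - phi_22 phi_11 = 0.3048 - (0.283208)(0.3048) = 0.218478.
Step k = 3:
  phi_33 = [rho(3) - phi_21 rho(2) - phi_22 rho(1)] / [1 - phi_21 rho(1) - phi_22 rho(2)]
    numerator   = 0.7476 - (0.218478)(0.3498) - (0.283208)(0.3048) = 0.58485456
    denominator = 1 - (0.218478)(0.3048) - (0.283208)(0.3498) = 0.83434173
  phi_33 = 0.58485456 / 0.83434173 = 0.701.
Therefore phi_{33} = 0.7010.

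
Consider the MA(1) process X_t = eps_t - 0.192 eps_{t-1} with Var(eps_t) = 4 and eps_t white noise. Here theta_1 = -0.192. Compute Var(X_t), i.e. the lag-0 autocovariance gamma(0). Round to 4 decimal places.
\gamma(0) = 4.1475

For an MA(q) process X_t = eps_t + sum_i theta_i eps_{t-i} with
Var(eps_t) = sigma^2, the variance is
  gamma(0) = sigma^2 * (1 + sum_i theta_i^2).
  sum_i theta_i^2 = (-0.192)^2 = 0.036864.
  gamma(0) = 4 * (1 + 0.036864) = 4 * 1.036864 = 4.147456, which rounds to 4.1475.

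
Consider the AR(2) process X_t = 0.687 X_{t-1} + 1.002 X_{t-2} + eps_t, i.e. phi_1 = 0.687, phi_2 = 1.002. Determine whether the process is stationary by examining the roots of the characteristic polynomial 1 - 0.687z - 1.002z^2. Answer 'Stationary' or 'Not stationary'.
\text{Not stationary}

The AR(p) characteristic polynomial is P(z) = 1 - 0.687z - 1.002z^2.
Stationarity requires all roots to lie outside the unit circle, i.e. |z| > 1 for every root.
Set 1 + (-0.687) z + (-1.002) z^2 = 0, i.e. a z^2 + b z + c = 0 with a = -1.002, b = -0.687, c = 1.
Discriminant D = b^2 - 4ac = (-0.687)^2 - 4*(-1.002)*1 = 0.471969 - (-4.008) = 4.479969.
D >= 0, so the roots are real: z = (-b +/- sqrt(D)) / (2a) = (0.687 +/- 2.116594) / (-2.004).
  z_1 = (0.687 + 2.116594) / (-2.004) = -1.399,   |z_1| = 1.399.
  z_2 = (0.687 - 2.116594) / (-2.004) = 0.7134,   |z_2| = 0.7134.
Moduli of all roots: 1.3990, 0.7134.
All moduli strictly greater than 1? No.
Verdict: Not stationary.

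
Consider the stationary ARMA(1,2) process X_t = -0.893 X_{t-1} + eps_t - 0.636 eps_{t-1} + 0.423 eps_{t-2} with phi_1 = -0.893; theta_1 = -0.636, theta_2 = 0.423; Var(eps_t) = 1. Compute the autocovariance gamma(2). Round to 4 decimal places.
\gamma(2) = 16.8223

Multiply the model equation by X_{t-k} and take expectations. With theta_0 = psi_0 = 1 and psi_j the MA(infinity) weights, this gives
  gamma(k) - sum_i phi_i gamma(k-i) = c_k,
  c_k = sigma^2 * sum_{j=k..q} theta_j psi_{j-k}   (c_k = 0 for k > q),
using gamma(-m) = gamma(m).
psi-weights needed (psi_j = theta_j + sum_i phi_i psi_{j-i}):
  psi_1 = theta_1 + phi_1 = -0.636 + (-0.893) = -1.529
  psi_2 = theta_2 + phi_1 psi_1 = 0.423 + (-0.893)(-1.529) = 1.788397
Right-hand sides:
  c_0 = sigma^2 (1 + theta_1 psi_1 + theta_2 psi_2) = 1 * (1 + (-0.636)(-1.529) + (0.423)(1.788397)) = 1 * 2.728936 = 2.728936
  c_1 = sigma^2 (theta_1 + theta_2 psi_1) = 1 * (-0.636 + (0.423)(-1.529)) = -1.282767
  c_2 = sigma^2 theta_2 = 1 * (0.423) = 0.423
Equations for k = 0 and k = 1 (AR order 1):
  gamma(0) = phi_1 gamma(1) + c_0
  gamma(1) = phi_1 gamma(0) + c_1
Substituting the second into the first: gamma(0) (1 - phi_1^2) = c_0 + phi_1 c_1, so
  gamma(0) = (c_0 + phi_1 c_1) / (1 - phi_1^2) = (2.728936 + (-0.893)(-1.282767)) / (1 - (-0.893)^2) = 3.874447 / 0.202551 = 19.128253.
  gamma(1) = phi_1 gamma(0) + c_1 = (-0.893)(19.128253) + (-1.282767) = -18.364297.
For k = 2: gamma(2) = phi_1 gamma(1) + c_2
  = (-0.893)(-18.364297) + (0.423) = 16.822318.
Therefore gamma(2) = 16.8223 (to 4 decimal places).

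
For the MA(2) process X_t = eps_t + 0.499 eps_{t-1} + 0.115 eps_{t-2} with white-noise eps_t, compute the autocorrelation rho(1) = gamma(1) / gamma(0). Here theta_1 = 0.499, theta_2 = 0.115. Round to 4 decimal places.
\rho(1) = 0.4408

For an MA(q) process with theta_0 = 1, the autocovariance is
  gamma(k) = sigma^2 * sum_{i=0..q-k} theta_i * theta_{i+k},
and rho(k) = gamma(k) / gamma(0). Sigma^2 cancels.
  numerator   = (1)*(0.499) + (0.499)*(0.115) = 0.556385.
  denominator = (1)^2 + (0.499)^2 + (0.115)^2 = 1.262226.
  rho(1) = 0.556385 / 1.262226 = 0.4408.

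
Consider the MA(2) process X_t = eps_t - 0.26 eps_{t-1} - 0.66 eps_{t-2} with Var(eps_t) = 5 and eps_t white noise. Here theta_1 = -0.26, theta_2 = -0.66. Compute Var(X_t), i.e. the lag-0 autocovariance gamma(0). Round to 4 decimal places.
\gamma(0) = 7.5160

For an MA(q) process X_t = eps_t + sum_i theta_i eps_{t-i} with
Var(eps_t) = sigma^2, the variance is
  gamma(0) = sigma^2 * (1 + sum_i theta_i^2).
  sum_i theta_i^2 = (-0.26)^2 + (-0.66)^2 = 0.0676 + 0.4356 = 0.5032.
  gamma(0) = 5 * (1 + 0.5032) = 5 * 1.5032 = 7.516, which rounds to 7.5160.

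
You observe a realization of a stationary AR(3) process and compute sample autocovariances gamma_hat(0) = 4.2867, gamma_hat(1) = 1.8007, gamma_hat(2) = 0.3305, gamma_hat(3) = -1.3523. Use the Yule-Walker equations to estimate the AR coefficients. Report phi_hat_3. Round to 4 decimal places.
\hat\phi_{3} = -0.3710

The Yule-Walker equations for an AR(p) process read, in matrix form,
  Gamma_p phi = r_p,   with   (Gamma_p)_{ij} = gamma(|i - j|),
                       (r_p)_i = gamma(i),   i,j = 1..p.
Substitute the sample gammas (Toeplitz matrix and right-hand side of size 3):
  Gamma_p = [[4.2867, 1.8007, 0.3305], [1.8007, 4.2867, 1.8007], [0.3305, 1.8007, 4.2867]]
  r_p     = [1.8007, 0.3305, -1.3523]
Written out (R1..R3):
  (R1) 4.2867 phi_1 + 1.8007 phi_2 + 0.3305 phi_3 = 1.8007
  (R2) 1.8007 phi_1 + 4.2867 phi_2 + 1.8007 phi_3 = 0.3305
  (R3) 0.3305 phi_1 + 1.8007 phi_2 + 4.2867 phi_3 = -1.3523
Gaussian elimination:
  R2 <- R2 - (1.8007/4.2867) R1 = R2 - (0.420067) R1:  3.530286 phi_2 + 1.661868 phi_3 = -0.425914
  R3 <- R3 - (0.3305/4.2867) R1 = R3 - (0.077099) R1:  1.661868 phi_2 + 4.261219 phi_3 = -1.491132
  R3 <- R3 - (1.661868/3.530286) R2 = R3 - (0.470746) R2:  3.478901 phi_3 = -1.290635
Back-substitution:
  phi_hat_3 = -1.290635 / 3.478901 = -0.370989
  phi_hat_2 = (-0.425914 - (1.661868)(-0.370989)) / 3.530286 = 0.053996
  phi_hat_1 = (1.8007 - (1.8007)(0.053996) - (0.3305)(-0.370989)) / 4.2867 = 0.425988
So phi_hat = [0.4260, 0.0540, -0.3710].
Therefore phi_hat_3 = -0.3710.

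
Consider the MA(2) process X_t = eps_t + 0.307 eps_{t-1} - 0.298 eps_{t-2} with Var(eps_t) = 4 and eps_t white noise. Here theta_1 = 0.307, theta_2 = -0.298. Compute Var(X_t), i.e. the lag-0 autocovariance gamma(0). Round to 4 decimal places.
\gamma(0) = 4.7322

For an MA(q) process X_t = eps_t + sum_i theta_i eps_{t-i} with
Var(eps_t) = sigma^2, the variance is
  gamma(0) = sigma^2 * (1 + sum_i theta_i^2).
  sum_i theta_i^2 = (0.307)^2 + (-0.298)^2 = 0.094249 + 0.088804 = 0.183053.
  gamma(0) = 4 * (1 + 0.183053) = 4 * 1.183053 = 4.732212, which rounds to 4.7322.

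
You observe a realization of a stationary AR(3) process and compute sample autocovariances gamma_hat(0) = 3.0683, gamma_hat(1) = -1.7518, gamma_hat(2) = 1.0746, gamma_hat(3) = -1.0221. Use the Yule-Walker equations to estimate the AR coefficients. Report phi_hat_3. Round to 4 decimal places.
\hat\phi_{3} = -0.1780

The Yule-Walker equations for an AR(p) process read, in matrix form,
  Gamma_p phi = r_p,   with   (Gamma_p)_{ij} = gamma(|i - j|),
                       (r_p)_i = gamma(i),   i,j = 1..p.
Substitute the sample gammas (Toeplitz matrix and right-hand side of size 3):
  Gamma_p = [[3.0683, -1.7518, 1.0746], [-1.7518, 3.0683, -1.7518], [1.0746, -1.7518, 3.0683]]
  r_p     = [-1.7518, 1.0746, -1.0221]
Written out (R1..R3):
  (R1) 3.0683 phi_1 - 1.7518 phi_2 + 1.0746 phi_3 = -1.7518
  (R2) -1.7518 phi_1 + 3.0683 phi_2 - 1.7518 phi_3 = 1.0746
  (R3) 1.0746 phi_1 - 1.7518 phi_2 + 3.0683 phi_3 = -1.0221
Gaussian elimination:
  R2 <- R2 - (-1.7518/3.0683) R1 = R2 - (-0.570935) R1:  2.068136 phi_2 - 1.138273 phi_3 = 0.074436
  R3 <- R3 - (1.0746/3.0683) R1 = R3 - (0.350227) R1:  -1.138273 phi_2 + 2.691947 phi_3 = -0.408573
  R3 <- R3 - (-1.138273/2.068136) R2 = R3 - (-0.550386) R2:  2.065457 phi_3 = -0.367605
Back-substitution:
  phi_hat_3 = -0.367605 / 2.065457 = -0.177977
  phi_hat_2 = (0.074436 - (-1.138273)(-0.177977)) / 2.068136 = -0.061964
  phi_hat_1 = (-1.7518 - (-1.7518)(-0.061964) - (1.0746)(-0.177977)) / 3.0683 = -0.54398
So phi_hat = [-0.5440, -0.0620, -0.1780].
Therefore phi_hat_3 = -0.1780.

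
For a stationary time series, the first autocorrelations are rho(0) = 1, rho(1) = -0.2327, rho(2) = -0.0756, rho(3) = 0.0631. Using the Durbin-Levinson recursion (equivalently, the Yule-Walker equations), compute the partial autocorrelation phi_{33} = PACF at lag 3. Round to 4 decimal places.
\phi_{33} = 0.0120

The PACF at lag k is phi_{kk}, the last component of the solution
to the Yule-Walker system G_k phi = r_k where
  (G_k)_{ij} = rho(|i - j|), (r_k)_i = rho(i), i,j = 1..k.
Equivalently, Durbin-Levinson gives phi_{kk} iteratively:
  phi_{11} = rho(1)
  phi_{kk} = [rho(k) - sum_{j=1..k-1} phi_{k-1,j} rho(k-j)]
            / [1 - sum_{j=1..k-1} phi_{k-1,j} rho(j)],
  phi_{k,j} = phi_{k-1,j} - phi_{kk} phi_{k-1,k-j},  j = 1..k-1.
Step k = 1:
  phi_11 = rho(1) = -0.2327.
Step k = 2:
  phi_22 = [rho(2) - phi_11 rho(1)] / [1 - phi_11 rho(1)] = [-0.0756 - (-0.2327)(-0.2327)] / [1 - (-0.2327)(-0.2327)]
         = -0.12974929 / 0.94585071 = -0.137177.
  Update: phi_21 = phi_11 - phi_22 phi_11 = -0.2327 - (-0.137177)(-0.2327) = -0.264621.
Step k = 3:
  phi_33 = [rho(3) - phi_21 rho(2) - phi_22 rho(1)] / [1 - phi_21 rho(1) - phi_22 rho(2)]
    numerator   = 0.0631 - (-0.264621)(-0.0756) - (-0.137177)(-0.2327) = 0.01117347
    denominator = 1 - (-0.264621)(-0.2327) - (-0.137177)(-0.0756) = 0.92805205
  phi_33 = 0.01117347 / 0.92805205 = 0.012.
Therefore phi_{33} = 0.0120.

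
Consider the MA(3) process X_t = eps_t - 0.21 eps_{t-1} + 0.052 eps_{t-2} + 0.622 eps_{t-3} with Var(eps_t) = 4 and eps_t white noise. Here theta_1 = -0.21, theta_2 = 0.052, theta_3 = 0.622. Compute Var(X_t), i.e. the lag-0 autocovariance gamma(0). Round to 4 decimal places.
\gamma(0) = 5.7348

For an MA(q) process X_t = eps_t + sum_i theta_i eps_{t-i} with
Var(eps_t) = sigma^2, the variance is
  gamma(0) = sigma^2 * (1 + sum_i theta_i^2).
  sum_i theta_i^2 = (-0.21)^2 + (0.052)^2 + (0.622)^2 = 0.0441 + 0.002704 + 0.386884 = 0.433688.
  gamma(0) = 4 * (1 + 0.433688) = 4 * 1.433688 = 5.734752, which rounds to 5.7348.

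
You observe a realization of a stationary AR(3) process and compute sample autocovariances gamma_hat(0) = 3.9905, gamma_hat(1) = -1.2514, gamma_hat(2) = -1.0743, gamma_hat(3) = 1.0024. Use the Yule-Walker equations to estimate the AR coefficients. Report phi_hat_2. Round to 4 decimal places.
\hat\phi_{2} = -0.4050

The Yule-Walker equations for an AR(p) process read, in matrix form,
  Gamma_p phi = r_p,   with   (Gamma_p)_{ij} = gamma(|i - j|),
                       (r_p)_i = gamma(i),   i,j = 1..p.
Substitute the sample gammas (Toeplitz matrix and right-hand side of size 3):
  Gamma_p = [[3.9905, -1.2514, -1.0743], [-1.2514, 3.9905, -1.2514], [-1.0743, -1.2514, 3.9905]]
  r_p     = [-1.2514, -1.0743, 1.0024]
Written out (R1..R3):
  (R1) 3.9905 phi_1 - 1.2514 phi_2 - 1.0743 phi_3 = -1.2514
  (R2) -1.2514 phi_1 + 3.9905 phi_2 - 1.2514 phi_3 = -1.0743
  (R3) -1.0743 phi_1 - 1.2514 phi_2 + 3.9905 phi_3 = 1.0024
Gaussian elimination:
  R2 <- R2 - (-1.2514/3.9905) R1 = R2 - (-0.313595) R1:  3.598067 phi_2 - 1.588295 phi_3 = -1.466733
  R3 <- R3 - (-1.0743/3.9905) R1 = R3 - (-0.269214) R1:  -1.588295 phi_2 + 3.701283 phi_3 = 0.665505
  R3 <- R3 - (-1.588295/3.598067) R2 = R3 - (-0.44143) R2:  3.000162 phi_3 = 0.018045
Back-substitution:
  phi_hat_3 = 0.018045 / 3.000162 = 0.006015
  phi_hat_2 = (-1.466733 - (-1.588295)(0.006015)) / 3.598067 = -0.404989
  phi_hat_1 = (-1.2514 - (-1.2514)(-0.404989) - (-1.0743)(0.006015)) / 3.9905 = -0.438978
So phi_hat = [-0.4390, -0.4050, 0.0060].
Therefore phi_hat_2 = -0.4050.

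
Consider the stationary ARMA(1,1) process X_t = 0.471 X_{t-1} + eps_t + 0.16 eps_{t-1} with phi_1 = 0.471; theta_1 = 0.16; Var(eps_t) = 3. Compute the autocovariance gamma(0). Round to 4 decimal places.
\gamma(0) = 4.5350

Multiply the model equation by X_{t-k} and take expectations. With theta_0 = psi_0 = 1 and psi_j the MA(infinity) weights, this gives
  gamma(k) - sum_i phi_i gamma(k-i) = c_k,
  c_k = sigma^2 * sum_{j=k..q} theta_j psi_{j-k}   (c_k = 0 for k > q),
using gamma(-m) = gamma(m).
psi-weights needed (psi_j = theta_j + sum_i phi_i psi_{j-i}):
  psi_1 = theta_1 + phi_1 = 0.16 + (0.471) = 0.631
Right-hand sides:
  c_0 = sigma^2 (1 + theta_1 psi_1) = 3 * (1 + (0.16)(0.631)) = 3 * 1.10096 = 3.30288
  c_1 = sigma^2 theta_1 = 3 * (0.16) = 0.48
  c_2 = 0
Equations for k = 0 and k = 1 (AR order 1):
  gamma(0) = phi_1 gamma(1) + c_0
  gamma(1) = phi_1 gamma(0) + c_1
Substituting the second into the first: gamma(0) (1 - phi_1^2) = c_0 + phi_1 c_1, so
  gamma(0) = (c_0 + phi_1 c_1) / (1 - phi_1^2) = (3.30288 + (0.471)(0.48)) / (1 - (0.471)^2) = 3.52896 / 0.778159 = 4.535011.
Therefore gamma(0) = 4.5350 (to 4 decimal places).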